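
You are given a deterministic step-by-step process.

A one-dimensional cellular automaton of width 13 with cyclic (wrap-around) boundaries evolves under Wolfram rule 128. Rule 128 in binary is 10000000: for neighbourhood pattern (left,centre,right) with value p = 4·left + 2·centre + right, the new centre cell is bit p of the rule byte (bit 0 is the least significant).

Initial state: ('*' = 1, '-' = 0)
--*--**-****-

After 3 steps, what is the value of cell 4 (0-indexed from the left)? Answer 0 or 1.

0

[0] --*--**-****-
[1] ---------**--
[2] -------------
[3] -------------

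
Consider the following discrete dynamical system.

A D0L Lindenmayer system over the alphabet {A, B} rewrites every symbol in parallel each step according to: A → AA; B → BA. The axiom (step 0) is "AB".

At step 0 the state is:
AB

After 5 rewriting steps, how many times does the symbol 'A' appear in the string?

63

t=0: AB
t=1: AABA
t=2: AAAABAAA
t=3: AAAAAAAABAAAAAAA
t=4: AAAAAAAAAAAAAAAABAAAAAAAAAAAAAAA
t=5: AAAAAAAAAAAAAAAAAAAAAAAAAAAAAAAABAAAAAAAAAAAAAAAAAAAAAAAAAAAAAAA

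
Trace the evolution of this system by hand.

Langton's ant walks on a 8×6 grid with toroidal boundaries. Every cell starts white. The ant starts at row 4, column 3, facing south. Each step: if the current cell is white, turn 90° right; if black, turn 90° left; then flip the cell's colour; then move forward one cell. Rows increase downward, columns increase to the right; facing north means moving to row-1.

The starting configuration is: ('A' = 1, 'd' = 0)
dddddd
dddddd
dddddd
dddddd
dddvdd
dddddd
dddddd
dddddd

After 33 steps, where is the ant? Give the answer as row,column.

t=0: dddddd
dddddd
dddddd
dddddd
dddvdd
dddddd
dddddd
dddddd
t=1: dddddd
dddddd
dddddd
dddddd
dd<Add
dddddd
dddddd
dddddd
t=2: dddddd
dddddd
dddddd
dd^ddd
ddAAdd
dddddd
dddddd
dddddd
t=3: dddddd
dddddd
dddddd
ddA>dd
ddAAdd
dddddd
dddddd
dddddd
t=4: dddddd
dddddd
dddddd
ddAAdd
ddAvdd
dddddd
dddddd
dddddd
t=5: dddddd
dddddd
dddddd
ddAAdd
ddAd>d
dddddd
dddddd
dddddd
t=6: dddddd
dddddd
dddddd
ddAAdd
ddAdAd
ddddvd
dddddd
dddddd
t=7: dddddd
dddddd
dddddd
ddAAdd
ddAdAd
ddd<Ad
dddddd
dddddd
t=8: dddddd
dddddd
dddddd
ddAAdd
ddA^Ad
dddAAd
dddddd
dddddd
t=9: dddddd
dddddd
dddddd
ddAAdd
ddAA>d
dddAAd
dddddd
dddddd
t=10: dddddd
dddddd
dddddd
ddAA^d
ddAAdd
dddAAd
dddddd
dddddd
t=11: dddddd
dddddd
dddddd
ddAAA>
ddAAdd
dddAAd
dddddd
dddddd
t=12: dddddd
dddddd
dddddd
ddAAAA
ddAAdv
dddAAd
dddddd
dddddd
t=13: dddddd
dddddd
dddddd
ddAAAA
ddAA<A
dddAAd
dddddd
dddddd
t=14: dddddd
dddddd
dddddd
ddAA^A
ddAAAA
dddAAd
dddddd
dddddd
t=15: dddddd
dddddd
dddddd
ddA<dA
ddAAAA
dddAAd
dddddd
dddddd
t=16: dddddd
dddddd
dddddd
ddAddA
ddAvAA
dddAAd
dddddd
dddddd
t=17: dddddd
dddddd
dddddd
ddAddA
ddAd>A
dddAAd
dddddd
dddddd
t=18: dddddd
dddddd
dddddd
ddAd^A
ddAddA
dddAAd
dddddd
dddddd
t=19: dddddd
dddddd
dddddd
ddAdA>
ddAddA
dddAAd
dddddd
dddddd
t=20: dddddd
dddddd
ddddd^
ddAdAd
ddAddA
dddAAd
dddddd
dddddd
t=21: dddddd
dddddd
>ddddA
ddAdAd
ddAddA
dddAAd
dddddd
dddddd
t=22: dddddd
dddddd
AddddA
vdAdAd
ddAddA
dddAAd
dddddd
dddddd
t=23: dddddd
dddddd
AddddA
AdAdA<
ddAddA
dddAAd
dddddd
dddddd
t=24: dddddd
dddddd
Adddd^
AdAdAA
ddAddA
dddAAd
dddddd
dddddd
t=25: dddddd
dddddd
Addd<d
AdAdAA
ddAddA
dddAAd
dddddd
dddddd
t=26: dddddd
dddd^d
AdddAd
AdAdAA
ddAddA
dddAAd
dddddd
dddddd
t=27: dddddd
ddddA>
AdddAd
AdAdAA
ddAddA
dddAAd
dddddd
dddddd
t=28: dddddd
ddddAA
AdddAv
AdAdAA
ddAddA
dddAAd
dddddd
dddddd
t=29: dddddd
ddddAA
Addd<A
AdAdAA
ddAddA
dddAAd
dddddd
dddddd
t=30: dddddd
ddddAA
AddddA
AdAdvA
ddAddA
dddAAd
dddddd
dddddd
t=31: dddddd
ddddAA
AddddA
AdAdd>
ddAddA
dddAAd
dddddd
dddddd
t=32: dddddd
ddddAA
Adddd^
AdAddd
ddAddA
dddAAd
dddddd
dddddd
t=33: dddddd
ddddAA
Addd<d
AdAddd
ddAddA
dddAAd
dddddd
dddddd

2,4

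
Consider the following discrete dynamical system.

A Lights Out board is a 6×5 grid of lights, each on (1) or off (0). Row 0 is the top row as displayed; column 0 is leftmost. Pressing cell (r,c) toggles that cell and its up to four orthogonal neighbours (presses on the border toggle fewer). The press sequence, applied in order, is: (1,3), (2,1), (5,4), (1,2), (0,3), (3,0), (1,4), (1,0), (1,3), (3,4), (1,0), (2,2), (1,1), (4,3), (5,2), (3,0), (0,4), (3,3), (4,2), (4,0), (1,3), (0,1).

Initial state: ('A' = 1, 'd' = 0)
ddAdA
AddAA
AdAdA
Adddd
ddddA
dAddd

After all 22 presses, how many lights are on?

0) ddAdA
AddAA
AdAdA
Adddd
ddddA
dAddd
1) ddAAA
AdAdd
AdAAA
Adddd
ddddA
dAddd
2) ddAAA
AAAdd
dAdAA
AAddd
ddddA
dAddd
3) ddAAA
AAAdd
dAdAA
AAddd
ddddd
dAdAA
4) dddAA
AddAd
dAAAA
AAddd
ddddd
dAdAA
5) ddAdd
Adddd
dAAAA
AAddd
ddddd
dAdAA
6) ddAdd
Adddd
AAAAA
ddddd
Adddd
dAdAA
7) ddAdA
AddAA
AAAAd
ddddd
Adddd
dAdAA
8) AdAdA
dAdAA
dAAAd
ddddd
Adddd
dAdAA
9) AdAAA
dAAdd
dAAdd
ddddd
Adddd
dAdAA
10) AdAAA
dAAdd
dAAdA
dddAA
AdddA
dAdAA
11) ddAAA
AdAdd
AAAdA
dddAA
AdddA
dAdAA
12) ddAAA
Adddd
AddAA
ddAAA
AdddA
dAdAA
13) dAAAA
dAAdd
AAdAA
ddAAA
AdddA
dAdAA
14) dAAAA
dAAdd
AAdAA
ddAdA
AdAAd
dAddA
15) dAAAA
dAAdd
AAdAA
ddAdA
AddAd
ddAAA
16) dAAAA
dAAdd
dAdAA
AAAdA
dddAd
ddAAA
17) dAAdd
dAAdA
dAdAA
AAAdA
dddAd
ddAAA
18) dAAdd
dAAdA
dAddA
AAdAd
ddddd
ddAAA
19) dAAdd
dAAdA
dAddA
AAAAd
dAAAd
dddAA
20) dAAdd
dAAdA
dAddA
dAAAd
AdAAd
AddAA
21) dAAAd
dAdAd
dAdAA
dAAAd
AdAAd
AddAA
22) AddAd
dddAd
dAdAA
dAAAd
AdAAd
AddAA

15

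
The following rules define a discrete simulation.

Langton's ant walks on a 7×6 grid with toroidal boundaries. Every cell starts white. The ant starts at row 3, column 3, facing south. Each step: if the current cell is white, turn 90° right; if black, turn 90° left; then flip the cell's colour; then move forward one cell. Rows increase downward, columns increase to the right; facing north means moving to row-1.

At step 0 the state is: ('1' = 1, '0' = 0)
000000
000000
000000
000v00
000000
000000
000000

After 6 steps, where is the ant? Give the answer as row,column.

t=0: 000000
000000
000000
000v00
000000
000000
000000
t=1: 000000
000000
000000
00<100
000000
000000
000000
t=2: 000000
000000
00^000
001100
000000
000000
000000
t=3: 000000
000000
001>00
001100
000000
000000
000000
t=4: 000000
000000
001100
001v00
000000
000000
000000
t=5: 000000
000000
001100
0010>0
000000
000000
000000
t=6: 000000
000000
001100
001010
0000v0
000000
000000

4,4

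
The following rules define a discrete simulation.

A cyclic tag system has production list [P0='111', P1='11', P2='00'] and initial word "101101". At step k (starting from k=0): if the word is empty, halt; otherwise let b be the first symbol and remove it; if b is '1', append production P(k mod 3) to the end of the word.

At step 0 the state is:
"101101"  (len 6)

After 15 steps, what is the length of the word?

15

0) "101101"  (len 6)
1) "01101111"  (len 8)
2) "1101111"  (len 7)
3) "10111100"  (len 8)
4) "0111100111"  (len 10)
5) "111100111"  (len 9)
6) "1110011100"  (len 10)
7) "110011100111"  (len 12)
8) "1001110011111"  (len 13)
9) "00111001111100"  (len 14)
10) "0111001111100"  (len 13)
11) "111001111100"  (len 12)
12) "1100111110000"  (len 13)
13) "100111110000111"  (len 15)
14) "0011111000011111"  (len 16)
15) "011111000011111"  (len 15)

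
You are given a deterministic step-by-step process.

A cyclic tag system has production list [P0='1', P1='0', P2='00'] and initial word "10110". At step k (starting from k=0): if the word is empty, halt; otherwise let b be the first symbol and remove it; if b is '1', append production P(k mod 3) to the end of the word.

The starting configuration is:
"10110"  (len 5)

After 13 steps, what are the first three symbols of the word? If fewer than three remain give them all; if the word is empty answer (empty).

t=0: "10110"  (len 5)
t=1: "01101"  (len 5)
t=2: "1101"  (len 4)
t=3: "10100"  (len 5)
t=4: "01001"  (len 5)
t=5: "1001"  (len 4)
t=6: "00100"  (len 5)
t=7: "0100"  (len 4)
t=8: "100"  (len 3)
t=9: "0000"  (len 4)
t=10: "000"  (len 3)
t=11: "00"  (len 2)
t=12: "0"  (len 1)
t=13: (halted — word empty)

(empty)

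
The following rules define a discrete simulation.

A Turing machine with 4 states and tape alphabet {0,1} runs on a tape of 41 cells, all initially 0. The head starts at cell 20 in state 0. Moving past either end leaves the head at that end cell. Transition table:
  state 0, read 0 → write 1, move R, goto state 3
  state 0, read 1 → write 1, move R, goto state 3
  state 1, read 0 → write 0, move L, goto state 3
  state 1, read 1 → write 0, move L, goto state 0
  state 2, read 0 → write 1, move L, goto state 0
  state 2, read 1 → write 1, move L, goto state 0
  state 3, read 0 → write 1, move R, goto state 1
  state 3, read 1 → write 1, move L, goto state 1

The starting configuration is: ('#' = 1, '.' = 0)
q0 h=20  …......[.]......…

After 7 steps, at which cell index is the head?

gen 0: q0 h=20  …......[.]......…
gen 1: q3 h=21  ….....#[.]......…
gen 2: q1 h=22  …....##[.]......…
gen 3: q3 h=21  ….....#[#]......…
gen 4: q1 h=20  …......[#]#.....…
gen 5: q0 h=19  …......[.].#....…
gen 6: q3 h=20  ….....#[.]#.....…
gen 7: q1 h=21  …....##[#]......…

21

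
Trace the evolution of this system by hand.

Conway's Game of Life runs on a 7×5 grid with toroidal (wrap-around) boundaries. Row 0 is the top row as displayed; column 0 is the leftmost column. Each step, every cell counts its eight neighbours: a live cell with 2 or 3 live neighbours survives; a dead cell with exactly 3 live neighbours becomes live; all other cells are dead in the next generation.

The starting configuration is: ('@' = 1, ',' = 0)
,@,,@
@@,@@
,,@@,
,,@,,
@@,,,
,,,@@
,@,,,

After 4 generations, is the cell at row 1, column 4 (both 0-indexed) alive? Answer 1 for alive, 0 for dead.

1

t=0: ,@,,@
@@,@@
,,@@,
,,@,,
@@,,,
,,,@@
,@,,,
t=1: ,@,@@
,@,,,
@,,,,
,,@@,
@@@@@
,@@,@
,,@@@
t=2: ,@,,@
,@@,@
,@@,,
,,,,,
,,,,,
,,,,,
,,,,,
t=3: ,@@@,
,,,,,
@@@@,
,,,,,
,,,,,
,,,,,
,,,,,
t=4: ,,@,,
@,,,@
,@@,,
,@@,,
,,,,,
,,,,,
,,@,,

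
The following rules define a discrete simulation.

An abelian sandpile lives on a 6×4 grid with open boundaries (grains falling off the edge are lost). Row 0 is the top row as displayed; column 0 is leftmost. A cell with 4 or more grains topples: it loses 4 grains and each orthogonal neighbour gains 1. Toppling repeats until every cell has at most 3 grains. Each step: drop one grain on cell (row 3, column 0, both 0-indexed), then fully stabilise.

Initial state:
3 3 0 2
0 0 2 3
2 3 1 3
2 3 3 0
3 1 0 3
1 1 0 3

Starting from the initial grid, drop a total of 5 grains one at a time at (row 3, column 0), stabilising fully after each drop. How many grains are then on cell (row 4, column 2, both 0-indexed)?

k=0  3 3 0 2
0 0 2 3
2 3 1 3
2 3 3 0
3 1 0 3
1 1 0 3
k=1  3 3 0 2
0 0 2 3
2 3 1 3
3 3 3 0
3 1 0 3
1 1 0 3
k=2  3 3 0 2
1 1 2 3
0 1 3 3
3 2 0 1
0 3 1 3
2 1 0 3
k=3  3 3 0 2
1 1 2 3
1 1 3 3
0 3 0 1
1 3 1 3
2 1 0 3
k=4  3 3 0 2
1 1 2 3
1 1 3 3
1 3 0 1
1 3 1 3
2 1 0 3
k=5  3 3 0 2
1 1 2 3
1 1 3 3
2 3 0 1
1 3 1 3
2 1 0 3

1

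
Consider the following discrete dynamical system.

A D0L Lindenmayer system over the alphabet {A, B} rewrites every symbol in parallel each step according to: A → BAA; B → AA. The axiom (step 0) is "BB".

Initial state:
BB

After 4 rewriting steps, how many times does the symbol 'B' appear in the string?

t=0: BB
t=1: AAAA
t=2: BAABAABAABAA
t=3: AABAABAAAABAABAAAABAABAAAABAABAA
t=4: BAABAAAABAABAAAABAABAABAABAAAABAABAAAABAABAABAABAAAABAABAAAABAABAABAABAAAABAABAAAABAABAA

24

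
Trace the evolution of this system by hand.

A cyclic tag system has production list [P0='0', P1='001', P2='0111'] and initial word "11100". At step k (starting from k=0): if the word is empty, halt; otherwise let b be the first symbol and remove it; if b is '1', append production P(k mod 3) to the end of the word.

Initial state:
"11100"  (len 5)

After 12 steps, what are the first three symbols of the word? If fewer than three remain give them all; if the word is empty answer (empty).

101

[0] "11100"  (len 5)
[1] "11000"  (len 5)
[2] "1000001"  (len 7)
[3] "0000010111"  (len 10)
[4] "000010111"  (len 9)
[5] "00010111"  (len 8)
[6] "0010111"  (len 7)
[7] "010111"  (len 6)
[8] "10111"  (len 5)
[9] "01110111"  (len 8)
[10] "1110111"  (len 7)
[11] "110111001"  (len 9)
[12] "101110010111"  (len 12)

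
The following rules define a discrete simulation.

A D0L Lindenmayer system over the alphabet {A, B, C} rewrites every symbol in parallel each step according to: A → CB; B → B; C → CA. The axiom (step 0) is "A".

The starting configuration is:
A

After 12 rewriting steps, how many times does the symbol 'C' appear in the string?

gen 0: A
gen 1: CB
gen 2: CAB
gen 3: CACBB
gen 4: CACBCABB
gen 5: CACBCABCACBBB
gen 6: CACBCABCACBBCACBCABBB
gen 7: CACBCABCACBBCACBCABBCACBCABCACBBBB
gen 8: CACBCABCACBBCACBCABBCACBCABCACBBBCACBCABCACBBCACBCABBBB
gen 9: CACBCABCACBBCACBCABBCACBCABCACBBBCACBCABCACBBCACBCABBBCACBCABCACBBCACBCABBCACBCABCACBBBBB
gen 10: CACBCABCACBBCACBCABBCACBCABCACBBBCACBCABCACBBCACBCABBBCACB…BBCACBCABCACBBCACBCABBCACBCABCACBBBCACBCABCACBBCACBCABBBBB  (len 144)
gen 11: CACBCABCACBBCACBCABBCACBCABCACBBBCACBCABCACBBCACBCABBBCACB…BCACBCABCACBBCACBCABBBCACBCABCACBBCACBCABBCACBCABCACBBBBBB  (len 233)
gen 12: CACBCABCACBBCACBCABBCACBCABCACBBBCACBCABCACBBCACBCABBBCACB…BCACBCABCACBBCACBCABBCACBCABCACBBBCACBCABCACBBCACBCABBBBBB  (len 377)

144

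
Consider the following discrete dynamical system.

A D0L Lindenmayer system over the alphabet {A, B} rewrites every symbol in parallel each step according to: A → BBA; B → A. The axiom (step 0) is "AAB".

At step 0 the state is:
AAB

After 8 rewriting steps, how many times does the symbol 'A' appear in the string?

427

gen 0: AAB
gen 1: BBABBAA
gen 2: AABBAAABBABBA
gen 3: BBABBAAABBABBABBAAABBAAABBA
gen 4: AABBAAABBABBABBAAABBAAABBAAABBABBABBAAABBABBABBAAABBA
gen 5: BBABBAAABBABBABBAAABBAAABBAAABBABBABBAAABBABBABBAAABBABBABBAAABBAAABBAAABBABBABBAAABBAAABBAAABBABBABBAAABBA
gen 6: AABBAAABBABBABBAAABBAAABBAAABBABBABBAAABBABBABBAAABBABBABB…ABBABBABBAAABBABBABBAAABBABBABBAAABBAAABBAAABBABBABBAAABBA  (len 213)
gen 7: BBABBAAABBABBABBAAABBAAABBAAABBABBABBAAABBABBABBAAABBABBAB…ABBABBABBAAABBABBABBAAABBABBABBAAABBAAABBAAABBABBABBAAABBA  (len 427)
gen 8: AABBAAABBABBABBAAABBAAABBAAABBABBABBAAABBABBABBAAABBABBABB…ABBABBABBAAABBABBABBAAABBABBABBAAABBAAABBAAABBABBABBAAABBA  (len 853)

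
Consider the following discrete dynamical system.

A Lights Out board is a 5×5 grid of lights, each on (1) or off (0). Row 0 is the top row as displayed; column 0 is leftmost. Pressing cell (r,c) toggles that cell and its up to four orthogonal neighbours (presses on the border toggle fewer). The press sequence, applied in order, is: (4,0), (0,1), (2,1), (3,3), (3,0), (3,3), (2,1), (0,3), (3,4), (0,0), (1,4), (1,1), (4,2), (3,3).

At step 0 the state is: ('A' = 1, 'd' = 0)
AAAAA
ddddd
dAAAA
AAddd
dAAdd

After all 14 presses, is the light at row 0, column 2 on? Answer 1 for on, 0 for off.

[0] AAAAA
ddddd
dAAAA
AAddd
dAAdd
[1] AAAAA
ddddd
dAAAA
dAddd
AdAdd
[2] dddAA
dAddd
dAAAA
dAddd
AdAdd
[3] dddAA
ddddd
AddAA
ddddd
AdAdd
[4] dddAA
ddddd
AdddA
ddAAA
AdAAd
[5] dddAA
ddddd
ddddA
AAAAA
ddAAd
[6] dddAA
ddddd
dddAA
AAddd
ddAdd
[7] dddAA
dAddd
AAAAA
Adddd
ddAdd
[8] ddAdd
dAdAd
AAAAA
Adddd
ddAdd
[9] ddAdd
dAdAd
AAAAd
AddAA
ddAdA
[10] AAAdd
AAdAd
AAAAd
AddAA
ddAdA
[11] AAAdA
AAddA
AAAAA
AddAA
ddAdA
[12] AdAdA
ddAdA
AdAAA
AddAA
ddAdA
[13] AdAdA
ddAdA
AdAAA
AdAAA
dAdAA
[14] AdAdA
ddAdA
AdAdA
Adddd
dAddA

1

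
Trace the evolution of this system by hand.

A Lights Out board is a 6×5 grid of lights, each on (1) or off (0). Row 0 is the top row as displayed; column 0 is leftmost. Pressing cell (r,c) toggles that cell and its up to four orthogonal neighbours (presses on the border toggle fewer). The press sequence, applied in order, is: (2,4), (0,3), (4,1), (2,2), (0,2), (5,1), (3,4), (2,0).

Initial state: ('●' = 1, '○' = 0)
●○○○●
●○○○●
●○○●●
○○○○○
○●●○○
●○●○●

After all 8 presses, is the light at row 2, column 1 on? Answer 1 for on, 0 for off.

0

0) ●○○○●
●○○○●
●○○●●
○○○○○
○●●○○
●○●○●
1) ●○○○●
●○○○○
●○○○○
○○○○●
○●●○○
●○●○●
2) ●○●●○
●○○●○
●○○○○
○○○○●
○●●○○
●○●○●
3) ●○●●○
●○○●○
●○○○○
○●○○●
●○○○○
●●●○●
4) ●○●●○
●○●●○
●●●●○
○●●○●
●○○○○
●●●○●
5) ●●○○○
●○○●○
●●●●○
○●●○●
●○○○○
●●●○●
6) ●●○○○
●○○●○
●●●●○
○●●○●
●●○○○
○○○○●
7) ●●○○○
●○○●○
●●●●●
○●●●○
●●○○●
○○○○●
8) ●●○○○
○○○●○
○○●●●
●●●●○
●●○○●
○○○○●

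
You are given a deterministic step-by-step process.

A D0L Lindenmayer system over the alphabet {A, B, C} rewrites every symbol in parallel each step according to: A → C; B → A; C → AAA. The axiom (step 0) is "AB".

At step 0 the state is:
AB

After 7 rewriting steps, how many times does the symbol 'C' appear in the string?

27

0) AB
1) CA
2) AAAC
3) CCCAAA
4) AAAAAAAAACCC
5) CCCCCCCCCAAAAAAAAA
6) AAAAAAAAAAAAAAAAAAAAAAAAAAACCCCCCCCC
7) CCCCCCCCCCCCCCCCCCCCCCCCCCCAAAAAAAAAAAAAAAAAAAAAAAAAAA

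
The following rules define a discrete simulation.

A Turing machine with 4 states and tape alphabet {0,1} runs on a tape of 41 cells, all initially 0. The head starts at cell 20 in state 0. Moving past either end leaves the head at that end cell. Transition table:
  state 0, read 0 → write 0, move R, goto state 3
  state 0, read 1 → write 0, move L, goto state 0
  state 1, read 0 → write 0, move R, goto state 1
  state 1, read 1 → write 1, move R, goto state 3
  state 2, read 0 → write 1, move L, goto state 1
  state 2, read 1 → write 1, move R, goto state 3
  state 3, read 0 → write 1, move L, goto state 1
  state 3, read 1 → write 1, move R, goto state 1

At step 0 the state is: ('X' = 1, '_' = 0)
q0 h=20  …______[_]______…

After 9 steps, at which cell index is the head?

25

step 0: q0 h=20  …______[_]______…
step 1: q3 h=21  …______[_]______…
step 2: q1 h=20  …______[_]X_____…
step 3: q1 h=21  …______[X]______…
step 4: q3 h=22  …_____X[_]______…
step 5: q1 h=21  …______[X]X_____…
step 6: q3 h=22  …_____X[X]______…
step 7: q1 h=23  …____XX[_]______…
step 8: q1 h=24  …___XX_[_]______…
step 9: q1 h=25  …__XX__[_]______…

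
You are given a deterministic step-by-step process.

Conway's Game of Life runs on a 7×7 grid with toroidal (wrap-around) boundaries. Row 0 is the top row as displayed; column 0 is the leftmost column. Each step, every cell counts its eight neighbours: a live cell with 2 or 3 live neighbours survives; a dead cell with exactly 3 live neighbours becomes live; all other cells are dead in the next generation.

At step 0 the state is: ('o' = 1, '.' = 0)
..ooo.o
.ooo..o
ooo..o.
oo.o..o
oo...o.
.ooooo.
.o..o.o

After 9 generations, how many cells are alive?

[0] ..ooo.o
.ooo..o
ooo..o.
oo.o..o
oo...o.
.ooooo.
.o..o.o
[1] ....o.o
......o
....oo.
....oo.
.....o.
...o...
.o....o
[2] ......o
....o.o
....o.o
......o
.....o.
.......
o....o.
[3] o.....o
o.....o
o.....o
......o
.......
......o
......o
[4] .....o.
.o...o.
.....o.
o.....o
.......
.......
.....oo
[5] ....oo.
....ooo
o....o.
......o
.......
.......
.....oo
[6] .......
.......
o...o..
......o
.......
.......
....ooo
[7] .....o.
.......
.......
.......
.......
.....o.
.....o.
[8] .......
.......
.......
.......
.......
.......
....ooo
[9] .....o.
.......
.......
.......
.......
.....o.
.....o.

3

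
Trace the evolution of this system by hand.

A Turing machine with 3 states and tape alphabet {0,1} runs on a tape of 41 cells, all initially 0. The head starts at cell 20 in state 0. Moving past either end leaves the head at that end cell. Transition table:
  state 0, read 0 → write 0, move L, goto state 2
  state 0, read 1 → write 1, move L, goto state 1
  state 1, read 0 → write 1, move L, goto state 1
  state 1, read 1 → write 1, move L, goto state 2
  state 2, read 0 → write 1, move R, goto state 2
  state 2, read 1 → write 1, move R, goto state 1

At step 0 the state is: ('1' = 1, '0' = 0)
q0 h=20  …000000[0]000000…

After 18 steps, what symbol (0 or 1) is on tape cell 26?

1

t=0: q0 h=20  …000000[0]000000…
t=1: q2 h=19  …000000[0]000000…
t=2: q2 h=20  …000001[0]000000…
t=3: q2 h=21  …000011[0]000000…
t=4: q2 h=22  …000111[0]000000…
t=5: q2 h=23  …001111[0]000000…
t=6: q2 h=24  …011111[0]000000…
t=7: q2 h=25  …111111[0]000000…
t=8: q2 h=26  …111111[0]000000…
t=9: q2 h=27  …111111[0]000000…
t=10: q2 h=28  …111111[0]000000…
t=11: q2 h=29  …111111[0]000000…
t=12: q2 h=30  …111111[0]000000…
t=13: q2 h=31  …111111[0]000000…
t=14: q2 h=32  …111111[0]000000…
t=15: q2 h=33  …111111[0]000000…
t=16: q2 h=34  …111111[0]000000|
t=17: q2 h=35  …111111[0]00000|
t=18: q2 h=36  …111111[0]0000|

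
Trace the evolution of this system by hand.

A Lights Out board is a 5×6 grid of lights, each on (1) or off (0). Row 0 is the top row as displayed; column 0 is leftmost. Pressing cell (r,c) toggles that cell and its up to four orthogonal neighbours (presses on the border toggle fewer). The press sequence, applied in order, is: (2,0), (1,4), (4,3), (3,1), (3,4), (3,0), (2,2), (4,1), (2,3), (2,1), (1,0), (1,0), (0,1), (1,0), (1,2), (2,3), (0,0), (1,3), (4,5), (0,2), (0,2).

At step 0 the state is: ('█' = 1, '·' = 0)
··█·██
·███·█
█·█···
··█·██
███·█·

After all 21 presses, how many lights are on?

15

t=0: ··█·██
·███·█
█·█···
··█·██
███·█·
t=1: ··█·██
████·█
·██···
█·█·██
███·█·
t=2: ··█··█
███·█·
·██·█·
█·█·██
███·█·
t=3: ··█··█
███·█·
·██·█·
█·████
██·█··
t=4: ··█··█
███·█·
··█·█·
·█·███
█··█··
t=5: ··█··█
███·█·
··█···
·█····
█··██·
t=6: ··█··█
███·█·
█·█···
█·····
···██·
t=7: ··█··█
██··█·
██·█··
█·█···
···██·
t=8: ··█··█
██··█·
██·█··
███···
█████·
t=9: ··█··█
██·██·
███·█·
████··
█████·
t=10: ··█··█
█··██·
····█·
█·██··
█████·
t=11: █·█··█
·█·██·
█···█·
█·██··
█████·
t=12: ··█··█
█··██·
····█·
█·██··
█████·
t=13: ██···█
██·██·
····█·
█·██··
█████·
t=14: ·█···█
···██·
█···█·
█·██··
█████·
t=15: ·██··█
·██·█·
█·█·█·
█·██··
█████·
t=16: ·██··█
·████·
█··█··
█·█···
█████·
t=17: █·█··█
█████·
█··█··
█·█···
█████·
t=18: █·██·█
██····
█·····
█·█···
█████·
t=19: █·██·█
██····
█·····
█·█··█
████·█
t=20: ██···█
███···
█·····
█·█··█
████·█
t=21: █·██·█
██····
█·····
█·█··█
████·█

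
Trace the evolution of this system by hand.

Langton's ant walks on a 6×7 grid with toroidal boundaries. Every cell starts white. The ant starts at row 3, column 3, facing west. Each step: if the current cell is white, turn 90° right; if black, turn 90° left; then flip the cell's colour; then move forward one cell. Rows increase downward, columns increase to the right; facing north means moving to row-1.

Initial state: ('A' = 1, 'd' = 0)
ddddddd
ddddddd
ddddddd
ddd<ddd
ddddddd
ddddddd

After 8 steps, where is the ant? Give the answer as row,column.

3,3

gen 0: ddddddd
ddddddd
ddddddd
ddd<ddd
ddddddd
ddddddd
gen 1: ddddddd
ddddddd
ddd^ddd
dddAddd
ddddddd
ddddddd
gen 2: ddddddd
ddddddd
dddA>dd
dddAddd
ddddddd
ddddddd
gen 3: ddddddd
ddddddd
dddAAdd
dddAvdd
ddddddd
ddddddd
gen 4: ddddddd
ddddddd
dddAAdd
ddd<Add
ddddddd
ddddddd
gen 5: ddddddd
ddddddd
dddAAdd
ddddAdd
dddvddd
ddddddd
gen 6: ddddddd
ddddddd
dddAAdd
ddddAdd
dd<Addd
ddddddd
gen 7: ddddddd
ddddddd
dddAAdd
dd^dAdd
ddAAddd
ddddddd
gen 8: ddddddd
ddddddd
dddAAdd
ddA>Add
ddAAddd
ddddddd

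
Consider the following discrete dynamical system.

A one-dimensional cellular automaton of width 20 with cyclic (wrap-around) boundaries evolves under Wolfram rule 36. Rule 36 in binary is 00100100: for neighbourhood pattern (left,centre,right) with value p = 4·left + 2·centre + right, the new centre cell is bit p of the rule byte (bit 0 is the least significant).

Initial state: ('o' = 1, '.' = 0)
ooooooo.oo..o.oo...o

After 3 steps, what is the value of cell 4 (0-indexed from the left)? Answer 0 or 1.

step 0: ooooooo.oo..o.oo...o
step 1: .......o....oo......
step 2: .......o............
step 3: .......o............

0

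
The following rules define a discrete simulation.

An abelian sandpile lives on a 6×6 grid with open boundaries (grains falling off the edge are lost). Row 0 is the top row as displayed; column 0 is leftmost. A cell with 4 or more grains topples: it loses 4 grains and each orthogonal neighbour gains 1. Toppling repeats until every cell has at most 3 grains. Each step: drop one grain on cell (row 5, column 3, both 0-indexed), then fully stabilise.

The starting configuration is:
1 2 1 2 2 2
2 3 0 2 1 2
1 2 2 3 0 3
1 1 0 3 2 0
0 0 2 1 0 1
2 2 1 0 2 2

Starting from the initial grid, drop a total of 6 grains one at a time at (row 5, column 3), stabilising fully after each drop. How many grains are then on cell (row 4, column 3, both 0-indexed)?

k=0  1 2 1 2 2 2
2 3 0 2 1 2
1 2 2 3 0 3
1 1 0 3 2 0
0 0 2 1 0 1
2 2 1 0 2 2
k=1  1 2 1 2 2 2
2 3 0 2 1 2
1 2 2 3 0 3
1 1 0 3 2 0
0 0 2 1 0 1
2 2 1 1 2 2
k=2  1 2 1 2 2 2
2 3 0 2 1 2
1 2 2 3 0 3
1 1 0 3 2 0
0 0 2 1 0 1
2 2 1 2 2 2
k=3  1 2 1 2 2 2
2 3 0 2 1 2
1 2 2 3 0 3
1 1 0 3 2 0
0 0 2 1 0 1
2 2 1 3 2 2
k=4  1 2 1 2 2 2
2 3 0 2 1 2
1 2 2 3 0 3
1 1 0 3 2 0
0 0 2 2 0 1
2 2 2 0 3 2
k=5  1 2 1 2 2 2
2 3 0 2 1 2
1 2 2 3 0 3
1 1 0 3 2 0
0 0 2 2 0 1
2 2 2 1 3 2
k=6  1 2 1 2 2 2
2 3 0 2 1 2
1 2 2 3 0 3
1 1 0 3 2 0
0 0 2 2 0 1
2 2 2 2 3 2

2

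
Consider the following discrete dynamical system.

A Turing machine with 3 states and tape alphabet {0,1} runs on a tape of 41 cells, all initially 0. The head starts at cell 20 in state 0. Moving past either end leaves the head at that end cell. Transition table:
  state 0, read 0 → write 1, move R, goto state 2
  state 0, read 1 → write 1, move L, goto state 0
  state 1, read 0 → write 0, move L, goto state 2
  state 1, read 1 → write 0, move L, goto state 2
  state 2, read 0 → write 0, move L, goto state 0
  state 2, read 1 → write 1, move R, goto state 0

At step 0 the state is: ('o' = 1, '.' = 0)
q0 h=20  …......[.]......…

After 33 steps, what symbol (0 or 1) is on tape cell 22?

[0] q0 h=20  …......[.]......…
[1] q2 h=21  ….....o[.]......…
[2] q0 h=20  …......[o]......…
[3] q0 h=19  …......[.]o.....…
[4] q2 h=20  ….....o[o]......…
[5] q0 h=21  …....oo[.]......…
[6] q2 h=22  …...ooo[.]......…
[7] q0 h=21  …....oo[o]......…
[8] q0 h=20  ….....o[o]o.....…
[9] q0 h=19  …......[o]oo....…
[10] q0 h=18  …......[.]ooo...…
[11] q2 h=19  ….....o[o]oo....…
[12] q0 h=20  …....oo[o]o.....…
[13] q0 h=19  ….....o[o]oo....…
[14] q0 h=18  …......[o]ooo...…
[15] q0 h=17  …......[.]oooo..…
[16] q2 h=18  ….....o[o]ooo...…
[17] q0 h=19  …....oo[o]oo....…
[18] q0 h=18  ….....o[o]ooo...…
[19] q0 h=17  …......[o]oooo..…
[20] q0 h=16  …......[.]ooooo.…
[21] q2 h=17  ….....o[o]oooo..…
[22] q0 h=18  …....oo[o]ooo...…
[23] q0 h=17  ….....o[o]oooo..…
[24] q0 h=16  …......[o]ooooo.…
[25] q0 h=15  …......[.]oooooo…
[26] q2 h=16  ….....o[o]ooooo.…
[27] q0 h=17  …....oo[o]oooo..…
[28] q0 h=16  ….....o[o]ooooo.…
[29] q0 h=15  …......[o]oooooo…
[30] q0 h=14  …......[.]oooooo…
[31] q2 h=15  ….....o[o]oooooo…
[32] q0 h=16  …....oo[o]ooooo.…
[33] q0 h=15  ….....o[o]oooooo…

0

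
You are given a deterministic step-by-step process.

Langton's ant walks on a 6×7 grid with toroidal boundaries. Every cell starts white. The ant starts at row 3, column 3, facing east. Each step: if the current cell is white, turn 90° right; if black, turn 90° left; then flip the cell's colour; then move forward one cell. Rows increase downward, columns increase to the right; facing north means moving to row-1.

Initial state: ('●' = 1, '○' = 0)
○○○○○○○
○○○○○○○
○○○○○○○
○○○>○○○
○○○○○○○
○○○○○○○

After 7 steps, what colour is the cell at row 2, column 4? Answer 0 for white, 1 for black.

1

step 0: ○○○○○○○
○○○○○○○
○○○○○○○
○○○>○○○
○○○○○○○
○○○○○○○
step 1: ○○○○○○○
○○○○○○○
○○○○○○○
○○○●○○○
○○○v○○○
○○○○○○○
step 2: ○○○○○○○
○○○○○○○
○○○○○○○
○○○●○○○
○○<●○○○
○○○○○○○
step 3: ○○○○○○○
○○○○○○○
○○○○○○○
○○^●○○○
○○●●○○○
○○○○○○○
step 4: ○○○○○○○
○○○○○○○
○○○○○○○
○○●>○○○
○○●●○○○
○○○○○○○
step 5: ○○○○○○○
○○○○○○○
○○○^○○○
○○●○○○○
○○●●○○○
○○○○○○○
step 6: ○○○○○○○
○○○○○○○
○○○●>○○
○○●○○○○
○○●●○○○
○○○○○○○
step 7: ○○○○○○○
○○○○○○○
○○○●●○○
○○●○v○○
○○●●○○○
○○○○○○○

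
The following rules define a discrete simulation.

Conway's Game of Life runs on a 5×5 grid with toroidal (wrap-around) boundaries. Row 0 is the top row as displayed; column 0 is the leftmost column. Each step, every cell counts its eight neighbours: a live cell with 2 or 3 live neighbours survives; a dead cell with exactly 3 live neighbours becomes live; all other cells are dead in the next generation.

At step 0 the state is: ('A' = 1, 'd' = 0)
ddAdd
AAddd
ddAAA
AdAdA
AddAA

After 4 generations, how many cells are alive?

11

k=0  ddAdd
AAddd
ddAAA
AdAdA
AddAA
k=1  ddAAd
AAddA
ddAdd
ddAdd
AdAdd
k=2  ddAAd
AAddA
AdAAd
ddAAd
ddAdd
k=3  AdAAA
Adddd
Adddd
ddddA
dAddd
k=4  AdAAA
AddAd
AdddA
Adddd
dAAdd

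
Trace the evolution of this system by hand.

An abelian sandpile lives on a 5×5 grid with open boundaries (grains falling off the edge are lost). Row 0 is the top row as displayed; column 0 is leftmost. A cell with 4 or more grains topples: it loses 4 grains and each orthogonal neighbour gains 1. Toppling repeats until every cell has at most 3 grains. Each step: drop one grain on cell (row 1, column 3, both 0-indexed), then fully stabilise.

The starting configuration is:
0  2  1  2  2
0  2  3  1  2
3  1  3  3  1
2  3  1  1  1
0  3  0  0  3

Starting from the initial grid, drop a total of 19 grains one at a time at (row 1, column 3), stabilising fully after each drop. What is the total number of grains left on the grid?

47

[0] 0  2  1  2  2
0  2  3  1  2
3  1  3  3  1
2  3  1  1  1
0  3  0  0  3
[1] 0  2  1  2  2
0  2  3  2  2
3  1  3  3  1
2  3  1  1  1
0  3  0  0  3
[2] 0  2  1  2  2
0  2  3  3  2
3  1  3  3  1
2  3  1  1  1
0  3  0  0  3
[3] 0  2  2  3  2
0  3  1  2  3
3  2  1  1  2
2  3  2  2  1
0  3  0  0  3
[4] 0  2  2  3  2
0  3  1  3  3
3  2  1  1  2
2  3  2  2  1
0  3  0  0  3
[5] 0  2  3  1  0
0  3  2  2  1
3  2  1  2  3
2  3  2  2  1
0  3  0  0  3
[6] 0  2  3  1  0
0  3  2  3  1
3  2  1  2  3
2  3  2  2  1
0  3  0  0  3
[7] 0  2  3  2  0
0  3  3  0  2
3  2  1  3  3
2  3  2  2  1
0  3  0  0  3
[8] 0  2  3  2  0
0  3  3  1  2
3  2  1  3  3
2  3  2  2  1
0  3  0  0  3
[9] 0  2  3  2  0
0  3  3  2  2
3  2  1  3  3
2  3  2  2  1
0  3  0  0  3
[10] 0  2  3  2  0
0  3  3  3  2
3  2  1  3  3
2  3  2  2  1
0  3  0  0  3
[11] 1  0  2  1  2
1  1  3  0  1
3  3  3  2  1
2  3  2  3  2
0  3  0  0  3
[12] 1  0  2  1  2
1  1  3  1  1
3  3  3  2  1
2  3  2  3  2
0  3  0  0  3
[13] 1  0  2  1  2
1  1  3  2  1
3  3  3  2  1
2  3  2  3  2
0  3  0  0  3
[14] 1  0  2  1  2
1  1  3  3  1
3  3  3  2  1
2  3  2  3  2
0  3  0  0  3
[15] 1  0  3  2  2
2  3  1  2  2
1  2  3  1  2
0  3  1  1  3
2  0  2  1  3
[16] 1  0  3  2  2
2  3  1  3  2
1  2  3  1  2
0  3  1  1  3
2  0  2  1  3
[17] 1  0  3  3  2
2  3  2  0  3
1  2  3  2  2
0  3  1  1  3
2  0  2  1  3
[18] 1  0  3  3  2
2  3  2  1  3
1  2  3  2  2
0  3  1  1  3
2  0  2  1  3
[19] 1  0  3  3  2
2  3  2  2  3
1  2  3  2  2
0  3  1  1  3
2  0  2  1  3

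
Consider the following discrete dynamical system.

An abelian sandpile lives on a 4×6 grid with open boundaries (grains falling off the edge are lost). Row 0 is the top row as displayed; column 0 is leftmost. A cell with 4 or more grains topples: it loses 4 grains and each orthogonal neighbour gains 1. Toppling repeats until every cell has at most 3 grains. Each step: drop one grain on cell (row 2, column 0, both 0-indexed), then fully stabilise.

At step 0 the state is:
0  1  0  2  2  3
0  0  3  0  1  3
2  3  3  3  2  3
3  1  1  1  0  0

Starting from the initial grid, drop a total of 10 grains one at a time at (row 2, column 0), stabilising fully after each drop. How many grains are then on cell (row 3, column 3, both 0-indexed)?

0) 0  1  0  2  2  3
0  0  3  0  1  3
2  3  3  3  2  3
3  1  1  1  0  0
1) 0  1  0  2  2  3
0  0  3  0  1  3
3  3  3  3  2  3
3  1  1  1  0  0
2) 0  1  1  2  2  3
1  2  0  2  1  3
2  1  2  0  3  3
0  3  2  2  0  0
3) 0  1  1  2  2  3
1  2  0  2  1  3
3  1  2  0  3  3
0  3  2  2  0  0
4) 0  1  1  2  2  3
2  2  0  2  1  3
0  2  2  0  3  3
1  3  2  2  0  0
5) 0  1  1  2  2  3
2  2  0  2  1  3
1  2  2  0  3  3
1  3  2  2  0  0
6) 0  1  1  2  2  3
2  2  0  2  1  3
2  2  2  0  3  3
1  3  2  2  0  0
7) 0  1  1  2  2  3
2  2  0  2  1  3
3  2  2  0  3  3
1  3  2  2  0  0
8) 0  1  1  2  2  3
3  2  0  2  1  3
0  3  2  0  3  3
2  3  2  2  0  0
9) 0  1  1  2  2  3
3  2  0  2  1  3
1  3  2  0  3  3
2  3  2  2  0  0
10) 0  1  1  2  2  3
3  2  0  2  1  3
2  3  2  0  3  3
2  3  2  2  0  0

2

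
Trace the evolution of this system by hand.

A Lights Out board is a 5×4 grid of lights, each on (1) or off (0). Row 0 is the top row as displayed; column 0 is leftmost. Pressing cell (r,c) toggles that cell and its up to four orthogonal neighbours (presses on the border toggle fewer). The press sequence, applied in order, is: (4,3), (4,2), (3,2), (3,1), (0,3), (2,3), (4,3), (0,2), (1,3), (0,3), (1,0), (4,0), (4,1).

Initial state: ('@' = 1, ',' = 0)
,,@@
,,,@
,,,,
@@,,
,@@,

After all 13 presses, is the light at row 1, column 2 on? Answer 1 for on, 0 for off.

gen 0: ,,@@
,,,@
,,,,
@@,,
,@@,
gen 1: ,,@@
,,,@
,,,,
@@,@
,@,@
gen 2: ,,@@
,,,@
,,,,
@@@@
,,@,
gen 3: ,,@@
,,,@
,,@,
@,,,
,,,,
gen 4: ,,@@
,,,@
,@@,
,@@,
,@,,
gen 5: ,,,,
,,,,
,@@,
,@@,
,@,,
gen 6: ,,,,
,,,@
,@,@
,@@@
,@,,
gen 7: ,,,,
,,,@
,@,@
,@@,
,@@@
gen 8: ,@@@
,,@@
,@,@
,@@,
,@@@
gen 9: ,@@,
,,,,
,@,,
,@@,
,@@@
gen 10: ,@,@
,,,@
,@,,
,@@,
,@@@
gen 11: @@,@
@@,@
@@,,
,@@,
,@@@
gen 12: @@,@
@@,@
@@,,
@@@,
@,@@
gen 13: @@,@
@@,@
@@,,
@,@,
,@,@

0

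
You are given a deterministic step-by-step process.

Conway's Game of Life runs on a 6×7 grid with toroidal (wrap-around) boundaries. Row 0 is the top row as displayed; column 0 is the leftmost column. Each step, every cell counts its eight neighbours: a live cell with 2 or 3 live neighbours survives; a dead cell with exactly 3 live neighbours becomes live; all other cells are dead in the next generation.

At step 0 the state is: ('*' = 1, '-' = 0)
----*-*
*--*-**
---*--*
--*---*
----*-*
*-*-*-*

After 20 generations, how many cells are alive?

k=0  ----*-*
*--*-**
---*--*
--*---*
----*-*
*-*-*-*
k=1  -*--*--
*--*---
--***--
*--*--*
-*----*
*---*-*
k=2  -*-****
-*-----
***-*-*
**-****
-*-----
-*----*
k=3  -*--***
-------
----*--
---**--
-*--*--
-*--*-*
k=4  ----*-*
----*--
---**--
---***-
*-*-*--
-****-*
k=5  *-*-*--
----*--
-------
--*--*-
*-----*
-**-*-*
k=6  *-*-*--
---*---
-------
------*
*-**--*
--*---*
k=7  -**----
---*---
-------
*-----*
****-**
--*--**
k=8  -***---
--*----
-------
--*--*-
--***--
----**-
k=9  -****--
-***---
-------
--*-*--
--*----
-*---*-
k=10  *---*--
-*--*--
-*-----
---*---
-***---
-*--*--
k=11  **-***-
**-----
--*----
-*-*---
-*-**--
**--*--
k=12  ---***-
*--**-*
*-*----
-*-**--
-*-**--
------*
k=13  *--*---
***---*
*-*--**
**--*--
*--***-
--*----
k=14  *--*--*
--**-*-
--**-*-
--*----
*-*****
-**---*
k=15  *--****
-*---*-
-*-----
-------
*---***
-------
k=16  *---***
-**--*-
-------
*----**
-----**
---*---
k=17  *******
**--**-
**---*-
*----*-
*---**-
*------
k=18  --**---
-------
-----*-
*----*-
**--**-
--*----
k=19  --**---
-------
------*
**---*-
**--**-
--*-*--
k=20  --**---
-------
*-----*
-*--**-
*-****-
--*-**-

15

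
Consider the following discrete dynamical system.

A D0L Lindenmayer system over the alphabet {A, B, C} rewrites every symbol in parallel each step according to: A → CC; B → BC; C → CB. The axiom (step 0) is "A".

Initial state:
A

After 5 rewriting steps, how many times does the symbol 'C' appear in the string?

16

t=0: A
t=1: CC
t=2: CBCB
t=3: CBBCCBBC
t=4: CBBCBCCBCBBCBCCB
t=5: CBBCBCCBBCCBCBBCCBBCBCCBBCCBCBBC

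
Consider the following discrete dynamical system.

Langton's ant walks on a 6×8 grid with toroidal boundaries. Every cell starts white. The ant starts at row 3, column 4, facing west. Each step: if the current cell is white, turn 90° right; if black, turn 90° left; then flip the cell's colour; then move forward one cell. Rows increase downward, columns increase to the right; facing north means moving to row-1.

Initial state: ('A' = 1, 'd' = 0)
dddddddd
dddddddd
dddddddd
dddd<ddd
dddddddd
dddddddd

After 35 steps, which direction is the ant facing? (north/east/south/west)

step 0: dddddddd
dddddddd
dddddddd
dddd<ddd
dddddddd
dddddddd
step 1: dddddddd
dddddddd
dddd^ddd
ddddAddd
dddddddd
dddddddd
step 2: dddddddd
dddddddd
ddddA>dd
ddddAddd
dddddddd
dddddddd
step 3: dddddddd
dddddddd
ddddAAdd
ddddAvdd
dddddddd
dddddddd
step 4: dddddddd
dddddddd
ddddAAdd
dddd<Add
dddddddd
dddddddd
step 5: dddddddd
dddddddd
ddddAAdd
dddddAdd
ddddvddd
dddddddd
step 6: dddddddd
dddddddd
ddddAAdd
dddddAdd
ddd<Addd
dddddddd
step 7: dddddddd
dddddddd
ddddAAdd
ddd^dAdd
dddAAddd
dddddddd
step 8: dddddddd
dddddddd
ddddAAdd
dddA>Add
dddAAddd
dddddddd
step 9: dddddddd
dddddddd
ddddAAdd
dddAAAdd
dddAvddd
dddddddd
step 10: dddddddd
dddddddd
ddddAAdd
dddAAAdd
dddAd>dd
dddddddd
step 11: dddddddd
dddddddd
ddddAAdd
dddAAAdd
dddAdAdd
dddddvdd
step 12: dddddddd
dddddddd
ddddAAdd
dddAAAdd
dddAdAdd
dddd<Add
step 13: dddddddd
dddddddd
ddddAAdd
dddAAAdd
dddA^Add
ddddAAdd
step 14: dddddddd
dddddddd
ddddAAdd
dddAAAdd
dddAA>dd
ddddAAdd
step 15: dddddddd
dddddddd
ddddAAdd
dddAA^dd
dddAAddd
ddddAAdd
step 16: dddddddd
dddddddd
ddddAAdd
dddA<ddd
dddAAddd
ddddAAdd
step 17: dddddddd
dddddddd
ddddAAdd
dddAdddd
dddAvddd
ddddAAdd
step 18: dddddddd
dddddddd
ddddAAdd
dddAdddd
dddAd>dd
ddddAAdd
step 19: dddddddd
dddddddd
ddddAAdd
dddAdddd
dddAdAdd
ddddAvdd
step 20: dddddddd
dddddddd
ddddAAdd
dddAdddd
dddAdAdd
ddddAd>d
step 21: ddddddvd
dddddddd
ddddAAdd
dddAdddd
dddAdAdd
ddddAdAd
step 22: ddddd<Ad
dddddddd
ddddAAdd
dddAdddd
dddAdAdd
ddddAdAd
step 23: dddddAAd
dddddddd
ddddAAdd
dddAdddd
dddAdAdd
ddddA^Ad
step 24: dddddAAd
dddddddd
ddddAAdd
dddAdddd
dddAdAdd
ddddAA>d
step 25: dddddAAd
dddddddd
ddddAAdd
dddAdddd
dddAdA^d
ddddAAdd
step 26: dddddAAd
dddddddd
ddddAAdd
dddAdddd
dddAdAA>
ddddAAdd
step 27: dddddAAd
dddddddd
ddddAAdd
dddAdddd
dddAdAAA
ddddAAdv
step 28: dddddAAd
dddddddd
ddddAAdd
dddAdddd
dddAdAAA
ddddAA<A
step 29: dddddAAd
dddddddd
ddddAAdd
dddAdddd
dddAdA^A
ddddAAAA
step 30: dddddAAd
dddddddd
ddddAAdd
dddAdddd
dddAd<dA
ddddAAAA
step 31: dddddAAd
dddddddd
ddddAAdd
dddAdddd
dddAdddA
ddddAvAA
step 32: dddddAAd
dddddddd
ddddAAdd
dddAdddd
dddAdddA
ddddAd>A
step 33: dddddAAd
dddddddd
ddddAAdd
dddAdddd
dddAdd^A
ddddAddA
step 34: dddddAAd
dddddddd
ddddAAdd
dddAdddd
dddAddA>
ddddAddA
step 35: dddddAAd
dddddddd
ddddAAdd
dddAddd^
dddAddAd
ddddAddA

north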